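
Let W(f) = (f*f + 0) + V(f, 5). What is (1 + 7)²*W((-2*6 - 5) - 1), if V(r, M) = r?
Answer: 19584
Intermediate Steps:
W(f) = f + f² (W(f) = (f*f + 0) + f = (f² + 0) + f = f² + f = f + f²)
(1 + 7)²*W((-2*6 - 5) - 1) = (1 + 7)²*(((-2*6 - 5) - 1)*(1 + ((-2*6 - 5) - 1))) = 8²*(((-12 - 5) - 1)*(1 + ((-12 - 5) - 1))) = 64*((-17 - 1)*(1 + (-17 - 1))) = 64*(-18*(1 - 18)) = 64*(-18*(-17)) = 64*306 = 19584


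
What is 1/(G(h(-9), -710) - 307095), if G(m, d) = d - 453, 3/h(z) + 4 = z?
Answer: -1/308258 ≈ -3.2440e-6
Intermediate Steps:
h(z) = 3/(-4 + z)
G(m, d) = -453 + d
1/(G(h(-9), -710) - 307095) = 1/((-453 - 710) - 307095) = 1/(-1163 - 307095) = 1/(-308258) = -1/308258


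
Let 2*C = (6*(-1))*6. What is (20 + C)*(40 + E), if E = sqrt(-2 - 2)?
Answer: 80 + 4*I ≈ 80.0 + 4.0*I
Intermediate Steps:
C = -18 (C = ((6*(-1))*6)/2 = (-6*6)/2 = (1/2)*(-36) = -18)
E = 2*I (E = sqrt(-4) = 2*I ≈ 2.0*I)
(20 + C)*(40 + E) = (20 - 18)*(40 + 2*I) = 2*(40 + 2*I) = 80 + 4*I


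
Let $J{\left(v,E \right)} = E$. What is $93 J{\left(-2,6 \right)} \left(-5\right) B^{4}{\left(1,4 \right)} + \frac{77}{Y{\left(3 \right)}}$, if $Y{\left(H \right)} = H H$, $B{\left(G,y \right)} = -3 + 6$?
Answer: $- \frac{2033833}{9} \approx -2.2598 \cdot 10^{5}$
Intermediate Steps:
$B{\left(G,y \right)} = 3$
$Y{\left(H \right)} = H^{2}$
$93 J{\left(-2,6 \right)} \left(-5\right) B^{4}{\left(1,4 \right)} + \frac{77}{Y{\left(3 \right)}} = 93 \cdot 6 \left(-5\right) 3^{4} + \frac{77}{3^{2}} = 93 \left(\left(-30\right) 81\right) + \frac{77}{9} = 93 \left(-2430\right) + 77 \cdot \frac{1}{9} = -225990 + \frac{77}{9} = - \frac{2033833}{9}$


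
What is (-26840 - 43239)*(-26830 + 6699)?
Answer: 1410760349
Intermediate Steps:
(-26840 - 43239)*(-26830 + 6699) = -70079*(-20131) = 1410760349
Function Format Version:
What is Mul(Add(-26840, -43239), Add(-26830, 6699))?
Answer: 1410760349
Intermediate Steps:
Mul(Add(-26840, -43239), Add(-26830, 6699)) = Mul(-70079, -20131) = 1410760349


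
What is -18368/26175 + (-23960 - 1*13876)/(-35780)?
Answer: 16657513/46827075 ≈ 0.35572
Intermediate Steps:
-18368/26175 + (-23960 - 1*13876)/(-35780) = -18368*1/26175 + (-23960 - 13876)*(-1/35780) = -18368/26175 - 37836*(-1/35780) = -18368/26175 + 9459/8945 = 16657513/46827075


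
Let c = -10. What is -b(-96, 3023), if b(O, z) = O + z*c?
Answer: 30326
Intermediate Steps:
b(O, z) = O - 10*z (b(O, z) = O + z*(-10) = O - 10*z)
-b(-96, 3023) = -(-96 - 10*3023) = -(-96 - 30230) = -1*(-30326) = 30326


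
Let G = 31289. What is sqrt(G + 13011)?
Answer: 10*sqrt(443) ≈ 210.48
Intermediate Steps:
sqrt(G + 13011) = sqrt(31289 + 13011) = sqrt(44300) = 10*sqrt(443)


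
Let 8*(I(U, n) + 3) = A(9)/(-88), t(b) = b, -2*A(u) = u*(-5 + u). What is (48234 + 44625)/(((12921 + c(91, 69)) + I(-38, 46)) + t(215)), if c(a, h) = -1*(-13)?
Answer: 10895456/1542467 ≈ 7.0637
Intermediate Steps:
A(u) = -u*(-5 + u)/2
I(U, n) = -1047/352 (I(U, n) = -3 + (((½)*9*(5 - 1*9))/(-88))/8 = -3 + (((½)*9*(5 - 9))*(-1/88))/8 = -3 + (((½)*9*(-4))*(-1/88))/8 = -3 + (-18*(-1/88))/8 = -3 + (⅛)*(9/44) = -3 + 9/352 = -1047/352)
c(a, h) = 13
(48234 + 44625)/(((12921 + c(91, 69)) + I(-38, 46)) + t(215)) = (48234 + 44625)/(((12921 + 13) - 1047/352) + 215) = 92859/((12934 - 1047/352) + 215) = 92859/(4551721/352 + 215) = 92859/(4627401/352) = 92859*(352/4627401) = 10895456/1542467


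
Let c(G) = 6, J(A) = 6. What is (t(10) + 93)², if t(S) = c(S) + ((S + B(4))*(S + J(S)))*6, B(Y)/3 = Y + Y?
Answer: 11309769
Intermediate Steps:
B(Y) = 6*Y (B(Y) = 3*(Y + Y) = 3*(2*Y) = 6*Y)
t(S) = 6 + 6*(6 + S)*(24 + S) (t(S) = 6 + ((S + 6*4)*(S + 6))*6 = 6 + ((S + 24)*(6 + S))*6 = 6 + ((24 + S)*(6 + S))*6 = 6 + ((6 + S)*(24 + S))*6 = 6 + 6*(6 + S)*(24 + S))
(t(10) + 93)² = ((870 + 6*10² + 180*10) + 93)² = ((870 + 6*100 + 1800) + 93)² = ((870 + 600 + 1800) + 93)² = (3270 + 93)² = 3363² = 11309769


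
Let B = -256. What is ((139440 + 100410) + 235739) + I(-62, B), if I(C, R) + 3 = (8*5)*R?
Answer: 465346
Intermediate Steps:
I(C, R) = -3 + 40*R (I(C, R) = -3 + (8*5)*R = -3 + 40*R)
((139440 + 100410) + 235739) + I(-62, B) = ((139440 + 100410) + 235739) + (-3 + 40*(-256)) = (239850 + 235739) + (-3 - 10240) = 475589 - 10243 = 465346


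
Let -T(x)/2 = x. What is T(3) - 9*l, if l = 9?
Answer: -87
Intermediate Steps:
T(x) = -2*x
T(3) - 9*l = -2*3 - 9*9 = -6 - 81 = -87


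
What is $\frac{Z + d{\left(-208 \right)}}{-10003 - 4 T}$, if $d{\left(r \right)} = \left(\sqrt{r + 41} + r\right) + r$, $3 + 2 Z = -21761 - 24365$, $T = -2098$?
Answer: $\frac{46961}{3222} - \frac{i \sqrt{167}}{1611} \approx 14.575 - 0.0080216 i$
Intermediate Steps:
$Z = - \frac{46129}{2}$ ($Z = - \frac{3}{2} + \frac{-21761 - 24365}{2} = - \frac{3}{2} + \frac{1}{2} \left(-46126\right) = - \frac{3}{2} - 23063 = - \frac{46129}{2} \approx -23065.0$)
$d{\left(r \right)} = \sqrt{41 + r} + 2 r$ ($d{\left(r \right)} = \left(\sqrt{41 + r} + r\right) + r = \left(r + \sqrt{41 + r}\right) + r = \sqrt{41 + r} + 2 r$)
$\frac{Z + d{\left(-208 \right)}}{-10003 - 4 T} = \frac{- \frac{46129}{2} + \left(\sqrt{41 - 208} + 2 \left(-208\right)\right)}{-10003 - -8392} = \frac{- \frac{46129}{2} - \left(416 - \sqrt{-167}\right)}{-10003 + 8392} = \frac{- \frac{46129}{2} - \left(416 - i \sqrt{167}\right)}{-1611} = \left(- \frac{46129}{2} - \left(416 - i \sqrt{167}\right)\right) \left(- \frac{1}{1611}\right) = \left(- \frac{46961}{2} + i \sqrt{167}\right) \left(- \frac{1}{1611}\right) = \frac{46961}{3222} - \frac{i \sqrt{167}}{1611}$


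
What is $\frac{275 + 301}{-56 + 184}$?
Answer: $\frac{9}{2} \approx 4.5$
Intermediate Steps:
$\frac{275 + 301}{-56 + 184} = \frac{576}{128} = 576 \cdot \frac{1}{128} = \frac{9}{2}$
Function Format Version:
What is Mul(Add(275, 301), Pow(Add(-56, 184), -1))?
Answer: Rational(9, 2) ≈ 4.5000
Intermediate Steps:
Mul(Add(275, 301), Pow(Add(-56, 184), -1)) = Mul(576, Pow(128, -1)) = Mul(576, Rational(1, 128)) = Rational(9, 2)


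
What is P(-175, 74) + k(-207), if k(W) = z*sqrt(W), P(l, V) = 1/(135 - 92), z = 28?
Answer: 1/43 + 84*I*sqrt(23) ≈ 0.023256 + 402.85*I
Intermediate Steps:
P(l, V) = 1/43
k(W) = 28*sqrt(W)
P(-175, 74) + k(-207) = 1/43 + 28*sqrt(-207) = 1/43 + 28*(3*I*sqrt(23)) = 1/43 + 84*I*sqrt(23)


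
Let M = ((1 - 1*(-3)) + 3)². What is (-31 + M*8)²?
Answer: 130321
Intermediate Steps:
M = 49 (M = ((1 + 3) + 3)² = (4 + 3)² = 7² = 49)
(-31 + M*8)² = (-31 + 49*8)² = (-31 + 392)² = 361² = 130321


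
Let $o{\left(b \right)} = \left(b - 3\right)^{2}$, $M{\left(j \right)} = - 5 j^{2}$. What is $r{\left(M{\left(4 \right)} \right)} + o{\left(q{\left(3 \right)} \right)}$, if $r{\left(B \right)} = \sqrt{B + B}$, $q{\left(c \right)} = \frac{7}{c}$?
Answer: $\frac{4}{9} + 4 i \sqrt{10} \approx 0.44444 + 12.649 i$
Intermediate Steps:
$r{\left(B \right)} = \sqrt{2} \sqrt{B}$ ($r{\left(B \right)} = \sqrt{2 B} = \sqrt{2} \sqrt{B}$)
$o{\left(b \right)} = \left(-3 + b\right)^{2}$
$r{\left(M{\left(4 \right)} \right)} + o{\left(q{\left(3 \right)} \right)} = \sqrt{2} \sqrt{- 5 \cdot 4^{2}} + \left(-3 + \frac{7}{3}\right)^{2} = \sqrt{2} \sqrt{\left(-5\right) 16} + \left(-3 + 7 \cdot \frac{1}{3}\right)^{2} = \sqrt{2} \sqrt{-80} + \left(-3 + \frac{7}{3}\right)^{2} = \sqrt{2} \cdot 4 i \sqrt{5} + \left(- \frac{2}{3}\right)^{2} = 4 i \sqrt{10} + \frac{4}{9} = \frac{4}{9} + 4 i \sqrt{10}$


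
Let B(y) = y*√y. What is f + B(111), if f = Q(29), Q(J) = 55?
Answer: 55 + 111*√111 ≈ 1224.5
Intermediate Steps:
B(y) = y^(3/2)
f = 55
f + B(111) = 55 + 111^(3/2) = 55 + 111*√111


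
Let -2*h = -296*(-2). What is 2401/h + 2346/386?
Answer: -116185/57128 ≈ -2.0338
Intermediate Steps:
h = -296 (h = -(-148)*(-2) = -1/2*592 = -296)
2401/h + 2346/386 = 2401/(-296) + 2346/386 = 2401*(-1/296) + 2346*(1/386) = -2401/296 + 1173/193 = -116185/57128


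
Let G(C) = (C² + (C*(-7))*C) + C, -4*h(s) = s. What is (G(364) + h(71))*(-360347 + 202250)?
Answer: 502514318343/4 ≈ 1.2563e+11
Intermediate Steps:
h(s) = -s/4
G(C) = C - 6*C² (G(C) = (C² + (-7*C)*C) + C = (C² - 7*C²) + C = -6*C² + C = C - 6*C²)
(G(364) + h(71))*(-360347 + 202250) = (364*(1 - 6*364) - ¼*71)*(-360347 + 202250) = (364*(1 - 2184) - 71/4)*(-158097) = (364*(-2183) - 71/4)*(-158097) = (-794612 - 71/4)*(-158097) = -3178519/4*(-158097) = 502514318343/4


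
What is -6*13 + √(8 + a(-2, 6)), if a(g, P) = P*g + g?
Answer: -78 + I*√6 ≈ -78.0 + 2.4495*I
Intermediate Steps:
a(g, P) = g + P*g
-6*13 + √(8 + a(-2, 6)) = -6*13 + √(8 - 2*(1 + 6)) = -78 + √(8 - 2*7) = -78 + √(8 - 14) = -78 + √(-6) = -78 + I*√6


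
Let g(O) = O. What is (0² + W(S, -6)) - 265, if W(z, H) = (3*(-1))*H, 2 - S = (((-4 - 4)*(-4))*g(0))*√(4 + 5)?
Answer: -247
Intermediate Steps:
S = 2 (S = 2 - ((-4 - 4)*(-4))*0*√(4 + 5) = 2 - -8*(-4)*0*√9 = 2 - 32*0*3 = 2 - 0*3 = 2 - 1*0 = 2 + 0 = 2)
W(z, H) = -3*H
(0² + W(S, -6)) - 265 = (0² - 3*(-6)) - 265 = (0 + 18) - 265 = 18 - 265 = -247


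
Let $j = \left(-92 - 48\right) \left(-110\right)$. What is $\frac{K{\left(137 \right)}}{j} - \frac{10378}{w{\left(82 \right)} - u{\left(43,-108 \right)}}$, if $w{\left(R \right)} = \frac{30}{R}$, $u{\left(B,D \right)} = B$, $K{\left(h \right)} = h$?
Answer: $\frac{1638227169}{6729800} \approx 243.43$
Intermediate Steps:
$j = 15400$ ($j = \left(-140\right) \left(-110\right) = 15400$)
$\frac{K{\left(137 \right)}}{j} - \frac{10378}{w{\left(82 \right)} - u{\left(43,-108 \right)}} = \frac{137}{15400} - \frac{10378}{\frac{30}{82} - 43} = 137 \cdot \frac{1}{15400} - \frac{10378}{30 \cdot \frac{1}{82} - 43} = \frac{137}{15400} - \frac{10378}{\frac{15}{41} - 43} = \frac{137}{15400} - \frac{10378}{- \frac{1748}{41}} = \frac{137}{15400} - - \frac{212749}{874} = \frac{137}{15400} + \frac{212749}{874} = \frac{1638227169}{6729800}$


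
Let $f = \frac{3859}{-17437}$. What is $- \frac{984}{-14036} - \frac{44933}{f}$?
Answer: $\frac{2749290943303}{13541231} \approx 2.0303 \cdot 10^{5}$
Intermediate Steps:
$f = - \frac{3859}{17437}$ ($f = 3859 \left(- \frac{1}{17437}\right) = - \frac{3859}{17437} \approx -0.22131$)
$- \frac{984}{-14036} - \frac{44933}{f} = - \frac{984}{-14036} - \frac{44933}{- \frac{3859}{17437}} = \left(-984\right) \left(- \frac{1}{14036}\right) - - \frac{783496721}{3859} = \frac{246}{3509} + \frac{783496721}{3859} = \frac{2749290943303}{13541231}$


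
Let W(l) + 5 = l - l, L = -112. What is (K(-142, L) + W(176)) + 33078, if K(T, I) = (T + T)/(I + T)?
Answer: 4200413/127 ≈ 33074.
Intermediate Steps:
W(l) = -5 (W(l) = -5 + (l - l) = -5 + 0 = -5)
K(T, I) = 2*T/(I + T) (K(T, I) = (2*T)/(I + T) = 2*T/(I + T))
(K(-142, L) + W(176)) + 33078 = (2*(-142)/(-112 - 142) - 5) + 33078 = (2*(-142)/(-254) - 5) + 33078 = (2*(-142)*(-1/254) - 5) + 33078 = (142/127 - 5) + 33078 = -493/127 + 33078 = 4200413/127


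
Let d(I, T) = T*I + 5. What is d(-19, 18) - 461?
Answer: -798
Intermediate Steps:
d(I, T) = 5 + I*T (d(I, T) = I*T + 5 = 5 + I*T)
d(-19, 18) - 461 = (5 - 19*18) - 461 = (5 - 342) - 461 = -337 - 461 = -798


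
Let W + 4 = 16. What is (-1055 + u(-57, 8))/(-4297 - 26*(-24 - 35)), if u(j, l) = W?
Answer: 1043/2763 ≈ 0.37749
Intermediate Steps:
W = 12 (W = -4 + 16 = 12)
u(j, l) = 12
(-1055 + u(-57, 8))/(-4297 - 26*(-24 - 35)) = (-1055 + 12)/(-4297 - 26*(-24 - 35)) = -1043/(-4297 - 26*(-59)) = -1043/(-4297 + 1534) = -1043/(-2763) = -1043*(-1/2763) = 1043/2763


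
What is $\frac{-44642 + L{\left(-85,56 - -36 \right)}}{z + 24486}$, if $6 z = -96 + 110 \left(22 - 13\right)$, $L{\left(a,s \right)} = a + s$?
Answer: $- \frac{8927}{4927} \approx -1.8119$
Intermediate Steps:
$z = 149$ ($z = \frac{-96 + 110 \left(22 - 13\right)}{6} = \frac{-96 + 110 \cdot 9}{6} = \frac{-96 + 990}{6} = \frac{1}{6} \cdot 894 = 149$)
$\frac{-44642 + L{\left(-85,56 - -36 \right)}}{z + 24486} = \frac{-44642 + \left(-85 + \left(56 - -36\right)\right)}{149 + 24486} = \frac{-44642 + \left(-85 + \left(56 + 36\right)\right)}{24635} = \left(-44642 + \left(-85 + 92\right)\right) \frac{1}{24635} = \left(-44642 + 7\right) \frac{1}{24635} = \left(-44635\right) \frac{1}{24635} = - \frac{8927}{4927}$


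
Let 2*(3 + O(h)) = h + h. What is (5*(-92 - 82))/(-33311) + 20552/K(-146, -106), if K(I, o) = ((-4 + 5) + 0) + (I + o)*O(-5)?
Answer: 686362462/67188287 ≈ 10.216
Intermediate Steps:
O(h) = -3 + h (O(h) = -3 + (h + h)/2 = -3 + (2*h)/2 = -3 + h)
K(I, o) = 1 - 8*I - 8*o (K(I, o) = ((-4 + 5) + 0) + (I + o)*(-3 - 5) = (1 + 0) + (I + o)*(-8) = 1 + (-8*I - 8*o) = 1 - 8*I - 8*o)
(5*(-92 - 82))/(-33311) + 20552/K(-146, -106) = (5*(-92 - 82))/(-33311) + 20552/(1 - 8*(-146) - 8*(-106)) = (5*(-174))*(-1/33311) + 20552/(1 + 1168 + 848) = -870*(-1/33311) + 20552/2017 = 870/33311 + 20552*(1/2017) = 870/33311 + 20552/2017 = 686362462/67188287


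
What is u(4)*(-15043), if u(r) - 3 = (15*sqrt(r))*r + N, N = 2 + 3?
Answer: -1925504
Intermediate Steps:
N = 5
u(r) = 8 + 15*r**(3/2) (u(r) = 3 + ((15*sqrt(r))*r + 5) = 3 + (15*r**(3/2) + 5) = 3 + (5 + 15*r**(3/2)) = 8 + 15*r**(3/2))
u(4)*(-15043) = (8 + 15*4**(3/2))*(-15043) = (8 + 15*8)*(-15043) = (8 + 120)*(-15043) = 128*(-15043) = -1925504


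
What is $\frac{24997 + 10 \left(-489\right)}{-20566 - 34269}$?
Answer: $- \frac{20107}{54835} \approx -0.36668$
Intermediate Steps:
$\frac{24997 + 10 \left(-489\right)}{-20566 - 34269} = \frac{24997 - 4890}{-20566 - 34269} = \frac{20107}{-54835} = 20107 \left(- \frac{1}{54835}\right) = - \frac{20107}{54835}$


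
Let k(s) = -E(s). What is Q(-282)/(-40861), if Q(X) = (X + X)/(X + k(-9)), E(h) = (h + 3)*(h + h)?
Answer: -94/2655965 ≈ -3.5392e-5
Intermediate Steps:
E(h) = 2*h*(3 + h) (E(h) = (3 + h)*(2*h) = 2*h*(3 + h))
k(s) = -2*s*(3 + s)
Q(X) = 2*X/(-108 + X) (Q(X) = (X + X)/(X - 2*(-9)*(3 - 9)) = (2*X)/(X - 2*(-9)*(-6)) = (2*X)/(X - 108) = (2*X)/(-108 + X) = 2*X/(-108 + X))
Q(-282)/(-40861) = (2*(-282)/(-108 - 282))/(-40861) = (2*(-282)/(-390))*(-1/40861) = (2*(-282)*(-1/390))*(-1/40861) = (94/65)*(-1/40861) = -94/2655965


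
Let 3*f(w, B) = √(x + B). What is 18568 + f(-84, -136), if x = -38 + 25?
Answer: 18568 + I*√149/3 ≈ 18568.0 + 4.0689*I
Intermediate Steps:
x = -13
f(w, B) = √(-13 + B)/3
18568 + f(-84, -136) = 18568 + √(-13 - 136)/3 = 18568 + √(-149)/3 = 18568 + (I*√149)/3 = 18568 + I*√149/3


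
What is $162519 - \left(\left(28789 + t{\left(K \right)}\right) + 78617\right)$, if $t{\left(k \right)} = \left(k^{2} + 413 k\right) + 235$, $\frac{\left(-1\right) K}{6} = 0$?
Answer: $54878$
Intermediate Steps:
$K = 0$ ($K = \left(-6\right) 0 = 0$)
$t{\left(k \right)} = 235 + k^{2} + 413 k$
$162519 - \left(\left(28789 + t{\left(K \right)}\right) + 78617\right) = 162519 - \left(\left(28789 + \left(235 + 0^{2} + 413 \cdot 0\right)\right) + 78617\right) = 162519 - \left(\left(28789 + \left(235 + 0 + 0\right)\right) + 78617\right) = 162519 - \left(\left(28789 + 235\right) + 78617\right) = 162519 - \left(29024 + 78617\right) = 162519 - 107641 = 54878$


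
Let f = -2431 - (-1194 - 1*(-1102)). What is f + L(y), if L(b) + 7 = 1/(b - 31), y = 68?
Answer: -86801/37 ≈ -2346.0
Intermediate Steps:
L(b) = -7 + 1/(-31 + b) (L(b) = -7 + 1/(b - 31) = -7 + 1/(-31 + b))
f = -2339 (f = -2431 - (-1194 + 1102) = -2431 - 1*(-92) = -2431 + 92 = -2339)
f + L(y) = -2339 + (218 - 7*68)/(-31 + 68) = -2339 + (218 - 476)/37 = -2339 + (1/37)*(-258) = -2339 - 258/37 = -86801/37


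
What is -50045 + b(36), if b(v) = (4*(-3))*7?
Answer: -50129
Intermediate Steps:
b(v) = -84 (b(v) = -12*7 = -84)
-50045 + b(36) = -50045 - 84 = -50129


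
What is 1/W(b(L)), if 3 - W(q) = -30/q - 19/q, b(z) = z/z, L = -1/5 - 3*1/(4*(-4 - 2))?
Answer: 1/52 ≈ 0.019231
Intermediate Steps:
L = -3/40 (L = -1*⅕ - 3/(4*(-6)) = -⅕ - 3/(-24) = -⅕ - 3*(-1/24) = -⅕ + ⅛ = -3/40 ≈ -0.075000)
b(z) = 1
W(q) = 3 + 49/q (W(q) = 3 - (-30/q - 19/q) = 3 - (-49)/q = 3 + 49/q)
1/W(b(L)) = 1/(3 + 49/1) = 1/(3 + 49*1) = 1/(3 + 49) = 1/52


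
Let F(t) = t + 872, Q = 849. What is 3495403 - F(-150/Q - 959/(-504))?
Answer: 71204528485/20376 ≈ 3.4945e+6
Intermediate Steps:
F(t) = 872 + t
3495403 - F(-150/Q - 959/(-504)) = 3495403 - (872 + (-150/849 - 959/(-504))) = 3495403 - (872 + (-150*1/849 - 959*(-1/504))) = 3495403 - (872 + (-50/283 + 137/72)) = 3495403 - (872 + 35171/20376) = 3495403 - 1*17803043/20376 = 3495403 - 17803043/20376 = 71204528485/20376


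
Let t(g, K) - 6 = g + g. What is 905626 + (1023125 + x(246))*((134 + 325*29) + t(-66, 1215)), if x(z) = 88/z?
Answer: 1187201796425/123 ≈ 9.6520e+9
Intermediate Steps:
t(g, K) = 6 + 2*g (t(g, K) = 6 + (g + g) = 6 + 2*g)
905626 + (1023125 + x(246))*((134 + 325*29) + t(-66, 1215)) = 905626 + (1023125 + 88/246)*((134 + 325*29) + (6 + 2*(-66))) = 905626 + (1023125 + 88*(1/246))*((134 + 9425) + (6 - 132)) = 905626 + (1023125 + 44/123)*(9559 - 126) = 905626 + (125844419/123)*9433 = 905626 + 1187090404427/123 = 1187201796425/123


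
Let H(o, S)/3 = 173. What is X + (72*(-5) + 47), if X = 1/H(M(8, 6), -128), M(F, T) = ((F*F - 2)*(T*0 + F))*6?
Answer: -162446/519 ≈ -313.00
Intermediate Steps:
M(F, T) = 6*F*(-2 + F²) (M(F, T) = ((F² - 2)*(0 + F))*6 = ((-2 + F²)*F)*6 = (F*(-2 + F²))*6 = 6*F*(-2 + F²))
H(o, S) = 519 (H(o, S) = 3*173 = 519)
X = 1/519 ≈ 0.0019268
X + (72*(-5) + 47) = 1/519 + (72*(-5) + 47) = 1/519 + (-360 + 47) = 1/519 - 313 = -162446/519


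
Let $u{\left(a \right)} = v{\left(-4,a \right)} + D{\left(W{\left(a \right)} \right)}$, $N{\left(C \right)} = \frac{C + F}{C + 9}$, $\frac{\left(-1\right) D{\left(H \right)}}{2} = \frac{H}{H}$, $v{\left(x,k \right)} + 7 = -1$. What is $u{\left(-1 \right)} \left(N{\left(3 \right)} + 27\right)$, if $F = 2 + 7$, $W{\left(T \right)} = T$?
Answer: $-280$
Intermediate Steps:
$v{\left(x,k \right)} = -8$ ($v{\left(x,k \right)} = -7 - 1 = -8$)
$F = 9$
$D{\left(H \right)} = -2$ ($D{\left(H \right)} = - 2 \frac{H}{H} = \left(-2\right) 1 = -2$)
$N{\left(C \right)} = 1$ ($N{\left(C \right)} = \frac{C + 9}{C + 9} = \frac{9 + C}{9 + C} = 1$)
$u{\left(a \right)} = -10$ ($u{\left(a \right)} = -8 - 2 = -10$)
$u{\left(-1 \right)} \left(N{\left(3 \right)} + 27\right) = - 10 \left(1 + 27\right) = \left(-10\right) 28 = -280$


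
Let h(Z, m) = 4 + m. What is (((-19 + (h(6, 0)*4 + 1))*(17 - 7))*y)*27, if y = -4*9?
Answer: 19440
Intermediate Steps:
y = -36
(((-19 + (h(6, 0)*4 + 1))*(17 - 7))*y)*27 = (((-19 + ((4 + 0)*4 + 1))*(17 - 7))*(-36))*27 = (((-19 + (4*4 + 1))*10)*(-36))*27 = (((-19 + (16 + 1))*10)*(-36))*27 = (((-19 + 17)*10)*(-36))*27 = (-2*10*(-36))*27 = -20*(-36)*27 = 720*27 = 19440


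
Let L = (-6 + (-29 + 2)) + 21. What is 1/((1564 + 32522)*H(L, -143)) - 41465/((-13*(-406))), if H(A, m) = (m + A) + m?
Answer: -16199463473/2061998484 ≈ -7.8562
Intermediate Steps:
L = -12 (L = (-6 - 27) + 21 = -33 + 21 = -12)
H(A, m) = A + 2*m (H(A, m) = (A + m) + m = A + 2*m)
1/((1564 + 32522)*H(L, -143)) - 41465/((-13*(-406))) = 1/((1564 + 32522)*(-12 + 2*(-143))) - 41465/((-13*(-406))) = 1/(34086*(-12 - 286)) - 41465/5278 = (1/34086)/(-298) - 41465*1/5278 = (1/34086)*(-1/298) - 41465/5278 = -1/10157628 - 41465/5278 = -16199463473/2061998484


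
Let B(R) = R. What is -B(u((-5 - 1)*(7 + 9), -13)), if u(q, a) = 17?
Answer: -17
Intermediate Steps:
-B(u((-5 - 1)*(7 + 9), -13)) = -1*17 = -17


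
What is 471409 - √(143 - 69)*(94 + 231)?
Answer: 471409 - 325*√74 ≈ 4.6861e+5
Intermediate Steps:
471409 - √(143 - 69)*(94 + 231) = 471409 - √74*325 = 471409 - 325*√74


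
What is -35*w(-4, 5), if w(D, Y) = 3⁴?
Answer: -2835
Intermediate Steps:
w(D, Y) = 81
-35*w(-4, 5) = -35*81 = -2835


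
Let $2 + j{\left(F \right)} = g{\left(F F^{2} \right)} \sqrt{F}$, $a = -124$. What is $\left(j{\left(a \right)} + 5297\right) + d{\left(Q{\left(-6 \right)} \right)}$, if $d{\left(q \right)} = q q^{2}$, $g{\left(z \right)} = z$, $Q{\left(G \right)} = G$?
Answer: $5079 - 3813248 i \sqrt{31} \approx 5079.0 - 2.1231 \cdot 10^{7} i$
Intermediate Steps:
$j{\left(F \right)} = -2 + F^{\frac{7}{2}}$ ($j{\left(F \right)} = -2 + F F^{2} \sqrt{F} = -2 + F^{3} \sqrt{F} = -2 + F^{\frac{7}{2}}$)
$d{\left(q \right)} = q^{3}$
$\left(j{\left(a \right)} + 5297\right) + d{\left(Q{\left(-6 \right)} \right)} = \left(\left(-2 + \left(-124\right)^{\frac{7}{2}}\right) + 5297\right) + \left(-6\right)^{3} = \left(\left(-2 - 3813248 i \sqrt{31}\right) + 5297\right) - 216 = \left(5295 - 3813248 i \sqrt{31}\right) - 216 = 5079 - 3813248 i \sqrt{31}$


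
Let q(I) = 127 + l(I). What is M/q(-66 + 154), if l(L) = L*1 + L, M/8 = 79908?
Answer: 213088/101 ≈ 2109.8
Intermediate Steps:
M = 639264 (M = 8*79908 = 639264)
l(L) = 2*L (l(L) = L + L = 2*L)
q(I) = 127 + 2*I
M/q(-66 + 154) = 639264/(127 + 2*(-66 + 154)) = 639264/(127 + 2*88) = 639264/(127 + 176) = 639264/303 = 639264*(1/303) = 213088/101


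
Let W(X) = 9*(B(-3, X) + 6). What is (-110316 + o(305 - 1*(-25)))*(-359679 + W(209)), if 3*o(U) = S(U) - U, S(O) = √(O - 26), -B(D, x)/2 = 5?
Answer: 39721888590 - 479620*√19 ≈ 3.9720e+10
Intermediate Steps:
B(D, x) = -10 (B(D, x) = -2*5 = -10)
S(O) = √(-26 + O)
W(X) = -36 (W(X) = 9*(-10 + 6) = 9*(-4) = -36)
o(U) = -U/3 + √(-26 + U)/3 (o(U) = (√(-26 + U) - U)/3 = -U/3 + √(-26 + U)/3)
(-110316 + o(305 - 1*(-25)))*(-359679 + W(209)) = (-110316 + (-(305 - 1*(-25))/3 + √(-26 + (305 - 1*(-25)))/3))*(-359679 - 36) = (-110316 + (-(305 + 25)/3 + √(-26 + (305 + 25))/3))*(-359715) = (-110316 + (-⅓*330 + √(-26 + 330)/3))*(-359715) = (-110316 + (-110 + √304/3))*(-359715) = (-110316 + (-110 + (4*√19)/3))*(-359715) = (-110316 + (-110 + 4*√19/3))*(-359715) = (-110426 + 4*√19/3)*(-359715) = 39721888590 - 479620*√19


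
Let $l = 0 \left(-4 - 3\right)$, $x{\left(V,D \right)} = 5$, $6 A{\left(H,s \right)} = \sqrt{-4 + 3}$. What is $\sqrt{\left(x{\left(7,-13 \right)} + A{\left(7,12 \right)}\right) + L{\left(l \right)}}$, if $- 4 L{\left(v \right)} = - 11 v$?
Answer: $\frac{\sqrt{180 + 6 i}}{6} \approx 2.2364 + 0.037263 i$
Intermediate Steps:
$A{\left(H,s \right)} = \frac{i}{6}$ ($A{\left(H,s \right)} = \frac{\sqrt{-4 + 3}}{6} = \frac{\sqrt{-1}}{6} = \frac{i}{6}$)
$l = 0$ ($l = 0 \left(-7\right) = 0$)
$L{\left(v \right)} = \frac{11 v}{4}$ ($L{\left(v \right)} = - \frac{\left(-11\right) v}{4} = \frac{11 v}{4}$)
$\sqrt{\left(x{\left(7,-13 \right)} + A{\left(7,12 \right)}\right) + L{\left(l \right)}} = \sqrt{\left(5 + \frac{i}{6}\right) + \frac{11}{4} \cdot 0} = \sqrt{\left(5 + \frac{i}{6}\right) + 0} = \sqrt{5 + \frac{i}{6}}$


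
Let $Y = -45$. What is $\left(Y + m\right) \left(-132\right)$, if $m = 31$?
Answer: $1848$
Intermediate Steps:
$\left(Y + m\right) \left(-132\right) = \left(-45 + 31\right) \left(-132\right) = \left(-14\right) \left(-132\right) = 1848$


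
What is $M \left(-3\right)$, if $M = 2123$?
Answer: $-6369$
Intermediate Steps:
$M \left(-3\right) = 2123 \left(-3\right) = -6369$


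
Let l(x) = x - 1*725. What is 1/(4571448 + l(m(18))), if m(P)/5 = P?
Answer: 1/4570813 ≈ 2.1878e-7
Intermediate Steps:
m(P) = 5*P
l(x) = -725 + x (l(x) = x - 725 = -725 + x)
1/(4571448 + l(m(18))) = 1/(4571448 + (-725 + 5*18)) = 1/(4571448 + (-725 + 90)) = 1/(4571448 - 635) = 1/4570813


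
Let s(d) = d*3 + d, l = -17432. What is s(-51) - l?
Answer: 17228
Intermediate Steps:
s(d) = 4*d (s(d) = 3*d + d = 4*d)
s(-51) - l = 4*(-51) - 1*(-17432) = -204 + 17432 = 17228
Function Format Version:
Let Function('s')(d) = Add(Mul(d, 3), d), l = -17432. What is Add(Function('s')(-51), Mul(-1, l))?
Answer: 17228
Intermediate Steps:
Function('s')(d) = Mul(4, d) (Function('s')(d) = Add(Mul(3, d), d) = Mul(4, d))
Add(Function('s')(-51), Mul(-1, l)) = Add(Mul(4, -51), Mul(-1, -17432)) = Add(-204, 17432) = 17228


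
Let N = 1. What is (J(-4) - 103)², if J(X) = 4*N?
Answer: 9801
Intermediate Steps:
J(X) = 4 (J(X) = 4*1 = 4)
(J(-4) - 103)² = (4 - 103)² = (-99)² = 9801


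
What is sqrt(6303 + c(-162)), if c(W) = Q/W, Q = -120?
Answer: sqrt(510603)/9 ≈ 79.396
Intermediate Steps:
c(W) = -120/W
sqrt(6303 + c(-162)) = sqrt(6303 - 120/(-162)) = sqrt(6303 - 120*(-1/162)) = sqrt(6303 + 20/27) = sqrt(170201/27) = sqrt(510603)/9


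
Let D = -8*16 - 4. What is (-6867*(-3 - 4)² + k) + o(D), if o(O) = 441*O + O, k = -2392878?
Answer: -2787705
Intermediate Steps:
D = -132 (D = -128 - 4 = -132)
o(O) = 442*O
(-6867*(-3 - 4)² + k) + o(D) = (-6867*(-3 - 4)² - 2392878) + 442*(-132) = (-6867*(-7)² - 2392878) - 58344 = (-6867*49 - 2392878) - 58344 = (-336483 - 2392878) - 58344 = -2729361 - 58344 = -2787705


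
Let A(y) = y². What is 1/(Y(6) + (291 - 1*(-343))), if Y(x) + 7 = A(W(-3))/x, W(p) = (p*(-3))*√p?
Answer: 2/1173 ≈ 0.0017050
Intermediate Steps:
W(p) = -3*p^(3/2) (W(p) = (-3*p)*√p = -3*p^(3/2))
Y(x) = -7 - 243/x (Y(x) = -7 + (-(-9)*I*√3)²/x = -7 + (9*I*√3)²/x = -7 - 243/x)
1/(Y(6) + (291 - 1*(-343))) = 1/((-7 - 243/6) + (291 - 1*(-343))) = 1/((-7 - 243*⅙) + (291 + 343)) = 1/((-7 - 81/2) + 634) = 1/(-95/2 + 634) = 1/(1173/2) = 2/1173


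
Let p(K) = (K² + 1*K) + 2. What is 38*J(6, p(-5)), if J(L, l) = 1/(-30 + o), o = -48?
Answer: -19/39 ≈ -0.48718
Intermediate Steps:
p(K) = 2 + K + K² (p(K) = (K² + K) + 2 = (K + K²) + 2 = 2 + K + K²)
J(L, l) = -1/78 (J(L, l) = 1/(-30 - 48) = 1/(-78) = -1/78)
38*J(6, p(-5)) = 38*(-1/78) = -19/39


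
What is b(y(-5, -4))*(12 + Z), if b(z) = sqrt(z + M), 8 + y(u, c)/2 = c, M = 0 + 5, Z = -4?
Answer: 8*I*sqrt(19) ≈ 34.871*I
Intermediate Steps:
M = 5
y(u, c) = -16 + 2*c
b(z) = sqrt(5 + z) (b(z) = sqrt(z + 5) = sqrt(5 + z))
b(y(-5, -4))*(12 + Z) = sqrt(5 + (-16 + 2*(-4)))*(12 - 4) = sqrt(5 + (-16 - 8))*8 = sqrt(5 - 24)*8 = sqrt(-19)*8 = (I*sqrt(19))*8 = 8*I*sqrt(19)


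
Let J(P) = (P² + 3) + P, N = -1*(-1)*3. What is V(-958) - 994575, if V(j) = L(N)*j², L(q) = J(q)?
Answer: 12771885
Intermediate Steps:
N = 3 (N = 1*3 = 3)
J(P) = 3 + P + P² (J(P) = (3 + P²) + P = 3 + P + P²)
L(q) = 3 + q + q²
V(j) = 15*j² (V(j) = (3 + 3 + 3²)*j² = (3 + 3 + 9)*j² = 15*j²)
V(-958) - 994575 = 15*(-958)² - 994575 = 15*917764 - 994575 = 13766460 - 994575 = 12771885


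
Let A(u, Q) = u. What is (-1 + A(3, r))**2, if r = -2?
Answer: 4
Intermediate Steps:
(-1 + A(3, r))**2 = (-1 + 3)**2 = 2**2 = 4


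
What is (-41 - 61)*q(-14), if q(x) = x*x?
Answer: -19992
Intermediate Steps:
q(x) = x²
(-41 - 61)*q(-14) = (-41 - 61)*(-14)² = -102*196 = -19992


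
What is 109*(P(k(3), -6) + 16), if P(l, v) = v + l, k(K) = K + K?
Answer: 1744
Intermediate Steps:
k(K) = 2*K
P(l, v) = l + v
109*(P(k(3), -6) + 16) = 109*((2*3 - 6) + 16) = 109*((6 - 6) + 16) = 109*(0 + 16) = 109*16 = 1744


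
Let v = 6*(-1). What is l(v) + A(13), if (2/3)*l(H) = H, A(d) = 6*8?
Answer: 39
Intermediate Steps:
A(d) = 48
v = -6
l(H) = 3*H/2
l(v) + A(13) = (3/2)*(-6) + 48 = -9 + 48 = 39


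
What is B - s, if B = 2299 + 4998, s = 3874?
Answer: 3423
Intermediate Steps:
B = 7297
B - s = 7297 - 1*3874 = 7297 - 3874 = 3423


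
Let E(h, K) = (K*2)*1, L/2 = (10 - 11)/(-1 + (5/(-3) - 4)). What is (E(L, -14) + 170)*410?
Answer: 58220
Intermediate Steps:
L = 3/10 (L = 2*((10 - 11)/(-1 + (5/(-3) - 4))) = 2*(-1/(-1 + (5*(-1/3) - 4))) = 2*(-1/(-1 + (-5/3 - 4))) = 2*(-1/(-1 - 17/3)) = 2*(-1/(-20/3)) = 2*(-1*(-3/20)) = 2*(3/20) = 3/10 ≈ 0.30000)
E(h, K) = 2*K (E(h, K) = (2*K)*1 = 2*K)
(E(L, -14) + 170)*410 = (2*(-14) + 170)*410 = (-28 + 170)*410 = 142*410 = 58220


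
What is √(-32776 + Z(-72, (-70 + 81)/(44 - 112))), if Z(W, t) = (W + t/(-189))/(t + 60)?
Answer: I*√2153914066568901/256347 ≈ 181.04*I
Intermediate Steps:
Z(W, t) = (W - t/189)/(60 + t) (Z(W, t) = (W + t*(-1/189))/(60 + t) = (W - t/189)/(60 + t))
√(-32776 + Z(-72, (-70 + 81)/(44 - 112))) = √(-32776 + (-72 - (-70 + 81)/(189*(44 - 112)))/(60 + (-70 + 81)/(44 - 112))) = √(-32776 + (-72 - 11/(189*(-68)))/(60 + 11/(-68))) = √(-32776 + (-72 - 11*(-1)/(189*68))/(60 + 11*(-1/68))) = √(-32776 + (-72 - 1/189*(-11/68))/(60 - 11/68)) = √(-32776 + (-72 + 11/12852)/(4069/68)) = √(-32776 + (68/4069)*(-925333/12852)) = √(-32776 - 925333/769041) = √(-25207013149/769041) = I*√2153914066568901/256347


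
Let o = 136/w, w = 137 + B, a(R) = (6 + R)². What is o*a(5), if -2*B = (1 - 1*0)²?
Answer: 32912/273 ≈ 120.56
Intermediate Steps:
B = -½ (B = -(1 - 1*0)²/2 = -(1 + 0)²/2 = -½*1² = -½*1 = -½ ≈ -0.50000)
w = 273/2 (w = 137 - ½ = 273/2 ≈ 136.50)
o = 272/273 (o = 136/(273/2) = 136*(2/273) = 272/273 ≈ 0.99634)
o*a(5) = 272*(6 + 5)²/273 = (272/273)*11² = (272/273)*121 = 32912/273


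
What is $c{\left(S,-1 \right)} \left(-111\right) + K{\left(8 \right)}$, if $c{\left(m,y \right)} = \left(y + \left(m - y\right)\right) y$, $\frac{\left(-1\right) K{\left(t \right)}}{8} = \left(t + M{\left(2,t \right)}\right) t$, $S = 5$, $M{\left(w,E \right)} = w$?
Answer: $-85$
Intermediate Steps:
$K{\left(t \right)} = - 8 t \left(2 + t\right)$ ($K{\left(t \right)} = - 8 \left(t + 2\right) t = - 8 \left(2 + t\right) t = - 8 t \left(2 + t\right)$)
$c{\left(m,y \right)} = m y$
$c{\left(S,-1 \right)} \left(-111\right) + K{\left(8 \right)} = 5 \left(-1\right) \left(-111\right) - 64 \left(2 + 8\right) = \left(-5\right) \left(-111\right) - 64 \cdot 10 = 555 - 640 = -85$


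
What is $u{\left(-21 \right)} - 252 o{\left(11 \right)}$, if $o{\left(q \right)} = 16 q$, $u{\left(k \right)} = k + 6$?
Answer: $-44367$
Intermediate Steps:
$u{\left(k \right)} = 6 + k$
$u{\left(-21 \right)} - 252 o{\left(11 \right)} = \left(6 - 21\right) - 252 \cdot 16 \cdot 11 = -15 - 44352 = -44367$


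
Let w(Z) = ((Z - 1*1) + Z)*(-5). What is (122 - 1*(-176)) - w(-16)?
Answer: 133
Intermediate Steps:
w(Z) = 5 - 10*Z (w(Z) = ((Z - 1) + Z)*(-5) = ((-1 + Z) + Z)*(-5) = (-1 + 2*Z)*(-5) = 5 - 10*Z)
(122 - 1*(-176)) - w(-16) = (122 - 1*(-176)) - (5 - 10*(-16)) = (122 + 176) - (5 + 160) = 298 - 1*165 = 298 - 165 = 133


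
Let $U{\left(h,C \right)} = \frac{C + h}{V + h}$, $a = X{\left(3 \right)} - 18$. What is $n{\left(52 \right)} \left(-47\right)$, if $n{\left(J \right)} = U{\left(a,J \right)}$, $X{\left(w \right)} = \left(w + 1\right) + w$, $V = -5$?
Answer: $\frac{1927}{16} \approx 120.44$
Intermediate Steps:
$X{\left(w \right)} = 1 + 2 w$ ($X{\left(w \right)} = \left(1 + w\right) + w = 1 + 2 w$)
$a = -11$ ($a = \left(1 + 2 \cdot 3\right) - 18 = \left(1 + 6\right) - 18 = 7 - 18 = -11$)
$U{\left(h,C \right)} = \frac{C + h}{-5 + h}$
$n{\left(J \right)} = \frac{11}{16} - \frac{J}{16}$ ($n{\left(J \right)} = \frac{J - 11}{-5 - 11} = \frac{-11 + J}{-16} = - \frac{-11 + J}{16} = \frac{11}{16} - \frac{J}{16}$)
$n{\left(52 \right)} \left(-47\right) = \left(\frac{11}{16} - \frac{13}{4}\right) \left(-47\right) = \left(- \frac{41}{16}\right) \left(-47\right) = \frac{1927}{16}$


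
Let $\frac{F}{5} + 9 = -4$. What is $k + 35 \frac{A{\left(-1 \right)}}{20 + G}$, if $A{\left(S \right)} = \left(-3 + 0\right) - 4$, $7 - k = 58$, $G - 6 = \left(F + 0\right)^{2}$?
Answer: $- \frac{217046}{4251} \approx -51.058$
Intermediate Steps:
$F = -65$ ($F = -45 + 5 \left(-4\right) = -45 - 20 = -65$)
$G = 4231$ ($G = 6 + \left(-65 + 0\right)^{2} = 6 + \left(-65\right)^{2} = 6 + 4225 = 4231$)
$k = -51$ ($k = 7 - 58 = -51$)
$A{\left(S \right)} = -7$ ($A{\left(S \right)} = -3 - 4 = -7$)
$k + 35 \frac{A{\left(-1 \right)}}{20 + G} = -51 + 35 \left(- \frac{7}{20 + 4231}\right) = -51 + 35 \left(- \frac{7}{4251}\right) = -51 - \frac{245}{4251} = - \frac{217046}{4251}$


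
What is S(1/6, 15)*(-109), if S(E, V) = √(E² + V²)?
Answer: -109*√8101/6 ≈ -1635.1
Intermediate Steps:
S(1/6, 15)*(-109) = √((1/6)² + 15²)*(-109) = √((⅙)² + 225)*(-109) = √(1/36 + 225)*(-109) = √(8101/36)*(-109) = (√8101/6)*(-109) = -109*√8101/6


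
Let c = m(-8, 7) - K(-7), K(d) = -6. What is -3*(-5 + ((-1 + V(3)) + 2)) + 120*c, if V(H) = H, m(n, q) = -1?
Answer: 603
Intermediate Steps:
c = 5 (c = -1 - 1*(-6) = -1 + 6 = 5)
-3*(-5 + ((-1 + V(3)) + 2)) + 120*c = -3*(-5 + ((-1 + 3) + 2)) + 120*5 = -3*(-5 + (2 + 2)) + 600 = -3*(-5 + 4) + 600 = -3*(-1) + 600 = 3 + 600 = 603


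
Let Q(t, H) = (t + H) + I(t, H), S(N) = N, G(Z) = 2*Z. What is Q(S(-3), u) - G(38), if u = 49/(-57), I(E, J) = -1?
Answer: -4609/57 ≈ -80.860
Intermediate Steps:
u = -49/57 (u = 49*(-1/57) = -49/57 ≈ -0.85965)
Q(t, H) = -1 + H + t (Q(t, H) = (t + H) - 1 = (H + t) - 1 = -1 + H + t)
Q(S(-3), u) - G(38) = (-1 - 49/57 - 3) - 2*38 = -277/57 - 1*76 = -277/57 - 76 = -4609/57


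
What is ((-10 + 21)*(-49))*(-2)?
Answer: 1078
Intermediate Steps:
((-10 + 21)*(-49))*(-2) = (11*(-49))*(-2) = -539*(-2) = 1078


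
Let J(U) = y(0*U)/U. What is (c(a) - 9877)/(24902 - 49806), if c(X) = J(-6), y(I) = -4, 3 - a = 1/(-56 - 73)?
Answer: 29629/74712 ≈ 0.39658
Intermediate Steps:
a = 388/129 (a = 3 - 1/(-56 - 73) = 3 - 1/(-129) = 3 - 1*(-1/129) = 3 + 1/129 = 388/129 ≈ 3.0078)
J(U) = -4/U
c(X) = 2/3 (c(X) = -4/(-6) = -4*(-1/6) = 2/3)
(c(a) - 9877)/(24902 - 49806) = (2/3 - 9877)/(24902 - 49806) = -29629/3/(-24904) = -29629/3*(-1/24904) = 29629/74712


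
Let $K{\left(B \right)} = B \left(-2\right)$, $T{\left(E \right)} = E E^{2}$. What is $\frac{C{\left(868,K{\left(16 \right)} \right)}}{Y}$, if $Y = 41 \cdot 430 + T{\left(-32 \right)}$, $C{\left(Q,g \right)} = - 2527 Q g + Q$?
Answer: $- \frac{3899490}{841} \approx -4636.7$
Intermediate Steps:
$T{\left(E \right)} = E^{3}$
$K{\left(B \right)} = - 2 B$
$C{\left(Q,g \right)} = Q - 2527 Q g$ ($C{\left(Q,g \right)} = - 2527 Q g + Q = Q - 2527 Q g$)
$Y = -15138$ ($Y = 41 \cdot 430 + \left(-32\right)^{3} = 17630 - 32768 = -15138$)
$\frac{C{\left(868,K{\left(16 \right)} \right)}}{Y} = \frac{868 \left(1 - 2527 \left(\left(-2\right) 16\right)\right)}{-15138} = 868 \left(1 - -80864\right) \left(- \frac{1}{15138}\right) = 868 \left(1 + 80864\right) \left(- \frac{1}{15138}\right) = 868 \cdot 80865 \left(- \frac{1}{15138}\right) = 70190820 \left(- \frac{1}{15138}\right) = - \frac{3899490}{841}$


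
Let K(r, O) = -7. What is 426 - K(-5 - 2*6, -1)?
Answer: 433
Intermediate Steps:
426 - K(-5 - 2*6, -1) = 426 - 1*(-7) = 426 + 7 = 433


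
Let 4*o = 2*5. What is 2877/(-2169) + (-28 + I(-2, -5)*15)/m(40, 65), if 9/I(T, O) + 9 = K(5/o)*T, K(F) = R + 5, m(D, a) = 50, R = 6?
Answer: -2211619/1120650 ≈ -1.9735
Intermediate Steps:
o = 5/2 (o = (2*5)/4 = (¼)*10 = 5/2 ≈ 2.5000)
K(F) = 11 (K(F) = 6 + 5 = 11)
I(T, O) = 9/(-9 + 11*T)
2877/(-2169) + (-28 + I(-2, -5)*15)/m(40, 65) = 2877/(-2169) + (-28 + (9/(-9 + 11*(-2)))*15)/50 = 2877*(-1/2169) + (-28 + (9/(-9 - 22))*15)*(1/50) = -959/723 + (-28 + (9/(-31))*15)*(1/50) = -959/723 + (-28 + (9*(-1/31))*15)*(1/50) = -959/723 + (-28 - 9/31*15)*(1/50) = -959/723 + (-28 - 135/31)*(1/50) = -959/723 - 1003/31*1/50 = -959/723 - 1003/1550 = -2211619/1120650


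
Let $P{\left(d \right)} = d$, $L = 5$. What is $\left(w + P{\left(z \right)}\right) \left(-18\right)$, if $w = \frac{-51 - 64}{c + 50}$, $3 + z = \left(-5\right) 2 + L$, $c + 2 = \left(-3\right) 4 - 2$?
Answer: $\frac{3483}{17} \approx 204.88$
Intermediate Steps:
$c = -16$ ($c = -2 - 14 = -16$)
$z = -8$ ($z = -3 + \left(\left(-5\right) 2 + 5\right) = -3 + \left(-10 + 5\right) = -3 - 5 = -8$)
$w = - \frac{115}{34}$ ($w = \frac{-51 - 64}{-16 + 50} = - \frac{115}{34} \approx -3.3824$)
$\left(w + P{\left(z \right)}\right) \left(-18\right) = \left(- \frac{115}{34} - 8\right) \left(-18\right) = \left(- \frac{387}{34}\right) \left(-18\right) = \frac{3483}{17}$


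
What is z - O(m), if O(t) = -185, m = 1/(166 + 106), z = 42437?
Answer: 42622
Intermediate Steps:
m = 1/272 ≈ 0.0036765
z - O(m) = 42437 - 1*(-185) = 42437 + 185 = 42622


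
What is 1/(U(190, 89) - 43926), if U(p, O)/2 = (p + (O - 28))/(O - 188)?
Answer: -99/4349176 ≈ -2.2763e-5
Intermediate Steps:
U(p, O) = 2*(-28 + O + p)/(-188 + O) (U(p, O) = 2*((p + (O - 28))/(O - 188)) = 2*((p + (-28 + O))/(-188 + O)) = 2*((-28 + O + p)/(-188 + O)) = 2*(-28 + O + p)/(-188 + O))
1/(U(190, 89) - 43926) = 1/(2*(-28 + 89 + 190)/(-188 + 89) - 43926) = 1/(2*251/(-99) - 43926) = 1/(2*(-1/99)*251 - 43926) = 1/(-502/99 - 43926) = 1/(-4349176/99) = -99/4349176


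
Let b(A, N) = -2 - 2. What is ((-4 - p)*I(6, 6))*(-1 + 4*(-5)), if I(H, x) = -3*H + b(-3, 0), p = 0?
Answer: -1848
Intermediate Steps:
b(A, N) = -4
I(H, x) = -4 - 3*H (I(H, x) = -3*H - 4 = -4 - 3*H)
((-4 - p)*I(6, 6))*(-1 + 4*(-5)) = ((-4 - 1*0)*(-4 - 3*6))*(-1 + 4*(-5)) = ((-4 + 0)*(-4 - 18))*(-1 - 20) = -4*(-22)*(-21) = 88*(-21) = -1848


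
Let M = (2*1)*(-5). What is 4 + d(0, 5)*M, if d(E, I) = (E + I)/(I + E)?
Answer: -6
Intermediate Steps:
M = -10 (M = 2*(-5) = -10)
d(E, I) = 1 (d(E, I) = (E + I)/(E + I) = 1)
4 + d(0, 5)*M = 4 + 1*(-10) = 4 - 10 = -6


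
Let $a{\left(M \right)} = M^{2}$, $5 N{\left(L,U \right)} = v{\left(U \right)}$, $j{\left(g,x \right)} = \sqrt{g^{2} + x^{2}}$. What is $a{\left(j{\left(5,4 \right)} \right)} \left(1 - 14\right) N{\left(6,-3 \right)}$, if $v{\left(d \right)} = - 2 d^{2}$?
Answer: $\frac{9594}{5} \approx 1918.8$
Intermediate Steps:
$N{\left(L,U \right)} = - \frac{2 U^{2}}{5}$ ($N{\left(L,U \right)} = \frac{\left(-2\right) U^{2}}{5} = - \frac{2 U^{2}}{5}$)
$a{\left(j{\left(5,4 \right)} \right)} \left(1 - 14\right) N{\left(6,-3 \right)} = \left(\sqrt{5^{2} + 4^{2}}\right)^{2} \left(1 - 14\right) \left(- \frac{2 \left(-3\right)^{2}}{5}\right) = \left(\sqrt{25 + 16}\right)^{2} \left(1 - 14\right) \left(\left(- \frac{2}{5}\right) 9\right) = \left(\sqrt{41}\right)^{2} \left(-13\right) \left(- \frac{18}{5}\right) = 41 \left(-13\right) \left(- \frac{18}{5}\right) = \left(-533\right) \left(- \frac{18}{5}\right) = \frac{9594}{5}$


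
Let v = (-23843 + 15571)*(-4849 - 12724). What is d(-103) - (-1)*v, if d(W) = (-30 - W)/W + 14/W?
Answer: 14972477081/103 ≈ 1.4536e+8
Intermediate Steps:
d(W) = 14/W + (-30 - W)/W (d(W) = (-30 - W)/W + 14/W = 14/W + (-30 - W)/W)
v = 145363856 (v = -8272*(-17573) = 145363856)
d(-103) - (-1)*v = (-16 - 1*(-103))/(-103) - (-1)*145363856 = -(-16 + 103)/103 - 1*(-145363856) = -1/103*87 + 145363856 = -87/103 + 145363856 = 14972477081/103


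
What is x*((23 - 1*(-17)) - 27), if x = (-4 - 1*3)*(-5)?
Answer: 455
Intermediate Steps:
x = 35 (x = (-4 - 3)*(-5) = -7*(-5) = 35)
x*((23 - 1*(-17)) - 27) = 35*((23 - 1*(-17)) - 27) = 35*((23 + 17) - 27) = 35*(40 - 27) = 35*13 = 455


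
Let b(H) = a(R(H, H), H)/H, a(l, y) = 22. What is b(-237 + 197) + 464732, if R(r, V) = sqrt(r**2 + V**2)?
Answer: 9294629/20 ≈ 4.6473e+5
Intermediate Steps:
R(r, V) = sqrt(V**2 + r**2)
b(H) = 22/H
b(-237 + 197) + 464732 = 22/(-237 + 197) + 464732 = 22/(-40) + 464732 = 22*(-1/40) + 464732 = -11/20 + 464732 = 9294629/20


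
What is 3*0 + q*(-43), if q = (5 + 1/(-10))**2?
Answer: -103243/100 ≈ -1032.4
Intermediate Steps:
q = 2401/100 (q = (5 + 1*(-1/10))**2 = (5 - 1/10)**2 = (49/10)**2 = 2401/100 ≈ 24.010)
3*0 + q*(-43) = 3*0 + (2401/100)*(-43) = 0 - 103243/100 = -103243/100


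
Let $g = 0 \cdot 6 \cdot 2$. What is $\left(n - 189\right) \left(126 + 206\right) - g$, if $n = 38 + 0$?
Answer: $-50132$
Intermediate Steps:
$n = 38$
$g = 0$ ($g = 0 \cdot 2 = 0$)
$\left(n - 189\right) \left(126 + 206\right) - g = \left(38 - 189\right) \left(126 + 206\right) - 0 = \left(-151\right) 332 + 0 = -50132 + 0 = -50132$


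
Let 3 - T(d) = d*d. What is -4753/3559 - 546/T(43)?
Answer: -262724/252689 ≈ -1.0397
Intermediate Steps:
T(d) = 3 - d**2 (T(d) = 3 - d*d = 3 - d**2)
-4753/3559 - 546/T(43) = -4753/3559 - 546/(3 - 1*43**2) = -4753*1/3559 - 546/(3 - 1*1849) = -4753/3559 - 546/(3 - 1849) = -4753/3559 - 546/(-1846) = -4753/3559 - 546*(-1/1846) = -4753/3559 + 21/71 = -262724/252689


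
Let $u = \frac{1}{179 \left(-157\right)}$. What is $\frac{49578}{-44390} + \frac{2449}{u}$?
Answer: $- \frac{1527554186954}{22195} \approx -6.8824 \cdot 10^{7}$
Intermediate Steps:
$u = - \frac{1}{28103}$ ($u = \frac{1}{-28103} = - \frac{1}{28103} \approx -3.5583 \cdot 10^{-5}$)
$\frac{49578}{-44390} + \frac{2449}{u} = \frac{49578}{-44390} + \frac{2449}{- \frac{1}{28103}} = 49578 \left(- \frac{1}{44390}\right) + 2449 \left(-28103\right) = - \frac{24789}{22195} - 68824247 = - \frac{1527554186954}{22195}$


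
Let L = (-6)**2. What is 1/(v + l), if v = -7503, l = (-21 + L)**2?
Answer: -1/7278 ≈ -0.00013740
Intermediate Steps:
L = 36
l = 225 (l = (-21 + 36)**2 = 15**2 = 225)
1/(v + l) = 1/(-7503 + 225) = 1/(-7278) = -1/7278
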